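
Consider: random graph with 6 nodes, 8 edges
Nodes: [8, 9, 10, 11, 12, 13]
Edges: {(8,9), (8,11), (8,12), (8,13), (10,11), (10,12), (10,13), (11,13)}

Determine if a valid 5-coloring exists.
A valid 5-coloring: color 1: [8, 10]; color 2: [9, 11, 12]; color 3: [13].
(χ(G) = 3 ≤ 5.)

Yes, G is 5-colorable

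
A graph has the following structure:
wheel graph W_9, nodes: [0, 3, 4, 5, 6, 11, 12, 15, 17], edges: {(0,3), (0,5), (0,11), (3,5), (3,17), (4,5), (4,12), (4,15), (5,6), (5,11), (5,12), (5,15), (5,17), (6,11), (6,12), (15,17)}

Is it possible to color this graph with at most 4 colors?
Yes, G is 4-colorable

A valid 4-coloring: color 1: [5]; color 2: [3, 11, 12, 15]; color 3: [0, 4, 6, 17].
(χ(G) = 3 ≤ 4.)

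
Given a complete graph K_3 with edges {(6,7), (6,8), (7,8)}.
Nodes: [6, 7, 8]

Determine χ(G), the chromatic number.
χ(G) = 3

Clique number ω(G) = 3 (lower bound: χ ≥ ω).
The clique on [6, 7, 8] has size 3, forcing χ ≥ 3, and the coloring below uses 3 colors, so χ(G) = 3.
A valid 3-coloring: color 1: [7]; color 2: [8]; color 3: [6].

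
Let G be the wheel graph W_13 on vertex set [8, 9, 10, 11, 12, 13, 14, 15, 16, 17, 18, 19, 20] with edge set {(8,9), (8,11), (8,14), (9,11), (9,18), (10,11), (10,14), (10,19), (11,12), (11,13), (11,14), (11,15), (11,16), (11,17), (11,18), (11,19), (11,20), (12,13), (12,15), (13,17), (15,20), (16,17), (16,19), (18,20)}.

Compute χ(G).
Clique number ω(G) = 3 (lower bound: χ ≥ ω).
The clique on [8, 9, 11] has size 3, forcing χ ≥ 3, and the coloring below uses 3 colors, so χ(G) = 3.
A valid 3-coloring: color 1: [11]; color 2: [9, 12, 14, 17, 19, 20]; color 3: [8, 10, 13, 15, 16, 18].

χ(G) = 3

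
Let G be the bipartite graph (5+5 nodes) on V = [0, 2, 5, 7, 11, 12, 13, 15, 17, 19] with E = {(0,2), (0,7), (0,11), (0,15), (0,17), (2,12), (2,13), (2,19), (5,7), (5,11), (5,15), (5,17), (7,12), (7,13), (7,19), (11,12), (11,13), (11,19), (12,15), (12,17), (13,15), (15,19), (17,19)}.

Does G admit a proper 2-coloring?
A valid 2-coloring: color 1: [0, 5, 12, 13, 19]; color 2: [2, 7, 11, 15, 17].
(χ(G) = 2 ≤ 2.)

Yes, G is 2-colorable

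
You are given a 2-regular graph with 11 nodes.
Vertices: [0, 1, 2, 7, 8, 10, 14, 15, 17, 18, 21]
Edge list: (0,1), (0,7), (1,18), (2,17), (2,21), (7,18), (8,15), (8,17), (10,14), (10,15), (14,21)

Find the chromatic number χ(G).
Clique number ω(G) = 2 (lower bound: χ ≥ ω).
Odd cycle [10, 15, 8, 17, 2, 21, 14] needs 3 colors (χ ≥ 3).
The coloring below uses 3 colors, so χ(G) = 3.
A valid 3-coloring: color 1: [0, 8, 10, 18, 21]; color 2: [1, 7, 14, 15, 17]; color 3: [2].

χ(G) = 3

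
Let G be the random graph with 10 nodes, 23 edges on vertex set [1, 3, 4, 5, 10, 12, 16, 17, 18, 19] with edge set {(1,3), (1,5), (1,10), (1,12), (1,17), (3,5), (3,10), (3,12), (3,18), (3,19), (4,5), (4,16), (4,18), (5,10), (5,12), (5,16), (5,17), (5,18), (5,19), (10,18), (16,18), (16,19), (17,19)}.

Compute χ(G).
χ(G) = 4

Clique number ω(G) = 4 (lower bound: χ ≥ ω).
The clique on [4, 5, 16, 18] has size 4, forcing χ ≥ 4, and the coloring below uses 4 colors, so χ(G) = 4.
A valid 4-coloring: color 1: [5]; color 2: [3, 16, 17]; color 3: [1, 18, 19]; color 4: [4, 10, 12].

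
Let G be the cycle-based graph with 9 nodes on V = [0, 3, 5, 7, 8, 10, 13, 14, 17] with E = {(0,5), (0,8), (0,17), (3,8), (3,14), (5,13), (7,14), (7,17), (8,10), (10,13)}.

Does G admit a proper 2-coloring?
No, G is not 2-colorable

Odd cycle [13, 5, 0, 8, 10] needs 3 colors (χ ≥ 3).
Hence χ(G) ≥ 3 > 2, so no proper 2-coloring exists.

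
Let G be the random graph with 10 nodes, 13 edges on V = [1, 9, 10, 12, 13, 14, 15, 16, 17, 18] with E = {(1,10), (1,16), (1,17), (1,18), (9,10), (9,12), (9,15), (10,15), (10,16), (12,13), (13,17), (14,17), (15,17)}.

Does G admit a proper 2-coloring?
The clique on vertices [1, 10, 16] has size 3 > 2, so it alone needs 3 colors.

No, G is not 2-colorable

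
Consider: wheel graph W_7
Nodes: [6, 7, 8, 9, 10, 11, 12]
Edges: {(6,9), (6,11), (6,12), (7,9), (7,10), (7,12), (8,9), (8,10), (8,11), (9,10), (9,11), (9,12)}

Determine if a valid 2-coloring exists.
No, G is not 2-colorable

The clique on vertices [8, 9, 10] has size 3 > 2, so it alone needs 3 colors.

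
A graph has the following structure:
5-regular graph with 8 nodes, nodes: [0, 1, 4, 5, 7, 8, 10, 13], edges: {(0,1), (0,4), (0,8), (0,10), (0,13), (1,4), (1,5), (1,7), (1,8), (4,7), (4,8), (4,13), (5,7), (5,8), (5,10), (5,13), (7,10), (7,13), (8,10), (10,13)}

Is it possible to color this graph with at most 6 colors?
Yes, G is 6-colorable

A valid 6-coloring: color 1: [7, 8]; color 2: [1, 13]; color 3: [0, 5]; color 4: [4, 10].
(χ(G) = 4 ≤ 6.)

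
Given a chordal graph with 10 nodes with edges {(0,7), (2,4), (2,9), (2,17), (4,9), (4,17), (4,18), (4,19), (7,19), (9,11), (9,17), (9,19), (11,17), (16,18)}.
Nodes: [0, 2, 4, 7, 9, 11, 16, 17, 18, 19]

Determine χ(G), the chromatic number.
χ(G) = 4

Clique number ω(G) = 4 (lower bound: χ ≥ ω).
The clique on [2, 4, 9, 17] has size 4, forcing χ ≥ 4, and the coloring below uses 4 colors, so χ(G) = 4.
A valid 4-coloring: color 1: [7, 9, 18]; color 2: [0, 4, 11, 16]; color 3: [17, 19]; color 4: [2].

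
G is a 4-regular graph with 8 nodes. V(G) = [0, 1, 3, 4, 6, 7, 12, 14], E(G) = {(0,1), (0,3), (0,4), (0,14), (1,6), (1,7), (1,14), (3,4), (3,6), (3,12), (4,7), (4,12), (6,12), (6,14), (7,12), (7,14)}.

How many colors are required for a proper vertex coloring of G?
χ(G) = 4

Clique number ω(G) = 3 (lower bound: χ ≥ ω).
Suppose a proper 3-coloring c exists. The clique [0, 1, 14] takes 3 distinct colors; by symmetry let c(0) = 1, c(1) = 2, c(14) = 3.
- Vertex 6: neighbors [1, 14] already have colors [2, 3] ⇒ c(6) = 1.
- Vertex 7: neighbors [1, 14] already have colors [2, 3] ⇒ c(7) = 1.
- Vertex 3: neighbors [0] already have colors [1]; try each remaining color.
- Case c(3) = 2:
  - Vertex 4: neighbors [0, 3] already have colors [1, 2] ⇒ c(4) = 3.
  - Vertex 12: neighbors [6, 3, 4] already have colors [1, 2, 3] — all 3 colors blocked. Contradiction.
- Case c(3) = 3:
  - Vertex 4: neighbors [0, 3] already have colors [1, 3] ⇒ c(4) = 2.
  - Vertex 12: neighbors [6, 4, 3] already have colors [1, 2, 3] — all 3 colors blocked. Contradiction.
Every case ends in a contradiction, so G has no proper 3-coloring (χ ≥ 4).
The coloring below uses 4 colors, so χ(G) = 4.
A valid 4-coloring: color 1: [0, 6, 7]; color 2: [4, 14]; color 3: [1, 12]; color 4: [3].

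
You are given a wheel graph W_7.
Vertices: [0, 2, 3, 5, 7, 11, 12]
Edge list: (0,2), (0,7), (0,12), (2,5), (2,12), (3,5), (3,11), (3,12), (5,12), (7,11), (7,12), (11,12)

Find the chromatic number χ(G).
χ(G) = 3

Clique number ω(G) = 3 (lower bound: χ ≥ ω).
The clique on [0, 2, 12] has size 3, forcing χ ≥ 3, and the coloring below uses 3 colors, so χ(G) = 3.
A valid 3-coloring: color 1: [12]; color 2: [0, 5, 11]; color 3: [2, 3, 7].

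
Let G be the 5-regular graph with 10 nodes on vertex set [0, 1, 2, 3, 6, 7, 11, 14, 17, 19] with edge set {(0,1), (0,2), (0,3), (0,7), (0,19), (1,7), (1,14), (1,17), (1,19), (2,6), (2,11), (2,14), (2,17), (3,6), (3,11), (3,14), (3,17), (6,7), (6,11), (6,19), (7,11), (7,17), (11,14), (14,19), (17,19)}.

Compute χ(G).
Clique number ω(G) = 3 (lower bound: χ ≥ ω).
The clique on [0, 1, 19] has size 3, forcing χ ≥ 3, and the coloring below uses 3 colors, so χ(G) = 3.
A valid 3-coloring: color 1: [1, 11]; color 2: [2, 3, 7, 19]; color 3: [0, 6, 14, 17].

χ(G) = 3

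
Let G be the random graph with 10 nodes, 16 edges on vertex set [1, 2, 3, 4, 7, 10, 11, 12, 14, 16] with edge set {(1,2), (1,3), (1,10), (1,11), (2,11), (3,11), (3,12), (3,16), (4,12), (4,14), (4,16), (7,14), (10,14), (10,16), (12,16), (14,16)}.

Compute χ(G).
Clique number ω(G) = 3 (lower bound: χ ≥ ω).
The clique on [1, 2, 11] has size 3, forcing χ ≥ 3, and the coloring below uses 3 colors, so χ(G) = 3.
A valid 3-coloring: color 1: [1, 7, 16]; color 2: [11, 12, 14]; color 3: [2, 3, 4, 10].

χ(G) = 3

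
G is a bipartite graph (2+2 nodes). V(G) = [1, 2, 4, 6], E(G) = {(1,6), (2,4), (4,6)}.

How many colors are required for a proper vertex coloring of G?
Clique number ω(G) = 2 (lower bound: χ ≥ ω).
The graph is bipartite (no odd cycle), so 2 colors suffice: χ(G) = 2.
A valid 2-coloring: color 1: [2, 6]; color 2: [1, 4].

χ(G) = 2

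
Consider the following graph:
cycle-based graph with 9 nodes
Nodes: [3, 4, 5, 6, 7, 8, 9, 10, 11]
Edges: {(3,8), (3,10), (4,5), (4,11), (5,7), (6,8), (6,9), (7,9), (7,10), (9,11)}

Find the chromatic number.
χ(G) = 3

Clique number ω(G) = 2 (lower bound: χ ≥ ω).
Odd cycle [5, 4, 11, 9, 7] needs 3 colors (χ ≥ 3).
The coloring below uses 3 colors, so χ(G) = 3.
A valid 3-coloring: color 1: [3, 4, 6, 7]; color 2: [5, 8, 9, 10]; color 3: [11].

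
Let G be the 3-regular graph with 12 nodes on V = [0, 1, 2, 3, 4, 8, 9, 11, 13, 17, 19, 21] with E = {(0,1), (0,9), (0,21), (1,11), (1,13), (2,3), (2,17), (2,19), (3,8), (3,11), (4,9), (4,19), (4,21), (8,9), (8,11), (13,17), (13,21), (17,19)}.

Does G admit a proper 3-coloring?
A valid 3-coloring: color 1: [0, 2, 4, 8, 13]; color 2: [1, 3, 9, 19, 21]; color 3: [11, 17].
(χ(G) = 3 ≤ 3.)

Yes, G is 3-colorable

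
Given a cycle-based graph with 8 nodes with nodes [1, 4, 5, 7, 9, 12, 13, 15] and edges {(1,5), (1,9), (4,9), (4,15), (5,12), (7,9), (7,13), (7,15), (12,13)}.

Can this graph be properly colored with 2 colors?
A valid 2-coloring: color 1: [1, 4, 7, 12]; color 2: [5, 9, 13, 15].
(χ(G) = 2 ≤ 2.)

Yes, G is 2-colorable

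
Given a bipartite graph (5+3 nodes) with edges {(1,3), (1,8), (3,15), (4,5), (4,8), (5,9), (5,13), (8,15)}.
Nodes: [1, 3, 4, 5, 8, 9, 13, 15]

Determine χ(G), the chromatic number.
Clique number ω(G) = 2 (lower bound: χ ≥ ω).
The graph is bipartite (no odd cycle), so 2 colors suffice: χ(G) = 2.
A valid 2-coloring: color 1: [3, 5, 8]; color 2: [1, 4, 9, 13, 15].

χ(G) = 2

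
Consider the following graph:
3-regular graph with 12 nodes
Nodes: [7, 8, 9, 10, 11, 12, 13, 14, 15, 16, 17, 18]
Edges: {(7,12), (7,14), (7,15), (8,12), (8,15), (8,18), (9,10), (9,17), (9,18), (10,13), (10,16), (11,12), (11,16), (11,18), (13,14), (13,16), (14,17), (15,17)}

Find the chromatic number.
Clique number ω(G) = 3 (lower bound: χ ≥ ω).
The clique on [10, 13, 16] has size 3, forcing χ ≥ 3, and the coloring below uses 3 colors, so χ(G) = 3.
A valid 3-coloring: color 1: [7, 8, 10, 11, 17]; color 2: [9, 12, 14, 15, 16]; color 3: [13, 18].

χ(G) = 3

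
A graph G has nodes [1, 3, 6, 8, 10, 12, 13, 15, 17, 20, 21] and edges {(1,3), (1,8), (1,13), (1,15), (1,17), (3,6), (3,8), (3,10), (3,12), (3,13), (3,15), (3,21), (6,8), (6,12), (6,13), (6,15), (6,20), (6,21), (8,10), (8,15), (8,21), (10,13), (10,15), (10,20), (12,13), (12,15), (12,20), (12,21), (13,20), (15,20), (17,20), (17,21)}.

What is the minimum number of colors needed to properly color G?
χ(G) = 4

Clique number ω(G) = 4 (lower bound: χ ≥ ω).
The clique on [1, 3, 8, 15] has size 4, forcing χ ≥ 4, and the coloring below uses 4 colors, so χ(G) = 4.
A valid 4-coloring: color 1: [3, 20]; color 2: [13, 15, 21]; color 3: [1, 6, 10]; color 4: [8, 12, 17].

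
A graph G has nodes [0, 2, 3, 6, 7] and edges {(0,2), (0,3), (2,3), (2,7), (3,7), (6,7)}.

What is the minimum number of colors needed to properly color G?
Clique number ω(G) = 3 (lower bound: χ ≥ ω).
The clique on [0, 2, 3] has size 3, forcing χ ≥ 3, and the coloring below uses 3 colors, so χ(G) = 3.
A valid 3-coloring: color 1: [0, 7]; color 2: [3, 6]; color 3: [2].

χ(G) = 3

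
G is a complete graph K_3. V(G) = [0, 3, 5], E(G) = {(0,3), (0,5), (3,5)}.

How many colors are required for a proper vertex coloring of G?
χ(G) = 3

Clique number ω(G) = 3 (lower bound: χ ≥ ω).
The clique on [0, 3, 5] has size 3, forcing χ ≥ 3, and the coloring below uses 3 colors, so χ(G) = 3.
A valid 3-coloring: color 1: [0]; color 2: [5]; color 3: [3].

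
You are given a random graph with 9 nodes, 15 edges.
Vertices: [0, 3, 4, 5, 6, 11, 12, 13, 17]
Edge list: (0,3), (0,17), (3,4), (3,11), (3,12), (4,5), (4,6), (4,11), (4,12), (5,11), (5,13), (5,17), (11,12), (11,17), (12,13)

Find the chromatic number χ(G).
Clique number ω(G) = 4 (lower bound: χ ≥ ω).
The clique on [3, 4, 11, 12] has size 4, forcing χ ≥ 4, and the coloring below uses 4 colors, so χ(G) = 4.
A valid 4-coloring: color 1: [0, 6, 11, 13]; color 2: [4, 17]; color 3: [3, 5]; color 4: [12].

χ(G) = 4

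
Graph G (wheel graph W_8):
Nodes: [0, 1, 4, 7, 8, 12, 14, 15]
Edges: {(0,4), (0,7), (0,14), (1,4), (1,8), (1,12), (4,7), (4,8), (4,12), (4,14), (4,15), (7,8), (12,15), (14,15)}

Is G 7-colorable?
A valid 7-coloring: color 1: [4]; color 2: [7, 12, 14]; color 3: [0, 1, 15]; color 4: [8].
(χ(G) = 4 ≤ 7.)

Yes, G is 7-colorable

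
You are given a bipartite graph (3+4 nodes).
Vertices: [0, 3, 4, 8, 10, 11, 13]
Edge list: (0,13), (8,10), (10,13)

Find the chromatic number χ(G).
Clique number ω(G) = 2 (lower bound: χ ≥ ω).
The graph is bipartite (no odd cycle), so 2 colors suffice: χ(G) = 2.
A valid 2-coloring: color 1: [0, 3, 4, 10, 11]; color 2: [8, 13].

χ(G) = 2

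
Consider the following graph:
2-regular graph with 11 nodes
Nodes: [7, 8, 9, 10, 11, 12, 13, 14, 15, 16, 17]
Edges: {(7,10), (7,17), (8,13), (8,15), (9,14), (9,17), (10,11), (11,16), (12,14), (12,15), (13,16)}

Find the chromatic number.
Clique number ω(G) = 2 (lower bound: χ ≥ ω).
Odd cycle [8, 13, 16, 11, 10, 7, 17, 9, 14, 12, 15] needs 3 colors (χ ≥ 3).
The coloring below uses 3 colors, so χ(G) = 3.
A valid 3-coloring: color 1: [8, 9, 10, 12, 16]; color 2: [11, 13, 14, 15, 17]; color 3: [7].

χ(G) = 3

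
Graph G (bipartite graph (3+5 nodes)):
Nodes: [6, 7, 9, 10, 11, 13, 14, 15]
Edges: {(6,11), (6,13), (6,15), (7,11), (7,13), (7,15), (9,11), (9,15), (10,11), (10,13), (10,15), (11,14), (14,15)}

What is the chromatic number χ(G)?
χ(G) = 2

Clique number ω(G) = 2 (lower bound: χ ≥ ω).
The graph is bipartite (no odd cycle), so 2 colors suffice: χ(G) = 2.
A valid 2-coloring: color 1: [11, 13, 15]; color 2: [6, 7, 9, 10, 14].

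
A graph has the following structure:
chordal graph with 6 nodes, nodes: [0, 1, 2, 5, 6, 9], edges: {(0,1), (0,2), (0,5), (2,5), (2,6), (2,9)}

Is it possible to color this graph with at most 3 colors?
A valid 3-coloring: color 1: [1, 2]; color 2: [0, 6, 9]; color 3: [5].
(χ(G) = 3 ≤ 3.)

Yes, G is 3-colorable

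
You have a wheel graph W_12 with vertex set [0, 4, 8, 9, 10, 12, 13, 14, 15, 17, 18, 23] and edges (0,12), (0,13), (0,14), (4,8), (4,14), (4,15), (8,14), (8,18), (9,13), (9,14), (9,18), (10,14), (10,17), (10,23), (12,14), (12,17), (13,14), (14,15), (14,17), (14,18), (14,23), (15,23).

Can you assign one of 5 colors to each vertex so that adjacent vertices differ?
Yes, G is 5-colorable

A valid 5-coloring: color 1: [14]; color 2: [4, 12, 13, 18, 23]; color 3: [0, 8, 9, 15, 17]; color 4: [10].
(χ(G) = 4 ≤ 5.)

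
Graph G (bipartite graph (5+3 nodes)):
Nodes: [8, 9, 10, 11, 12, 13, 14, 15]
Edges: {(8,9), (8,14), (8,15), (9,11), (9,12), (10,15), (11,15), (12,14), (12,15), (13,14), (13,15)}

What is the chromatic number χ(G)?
Clique number ω(G) = 2 (lower bound: χ ≥ ω).
The graph is bipartite (no odd cycle), so 2 colors suffice: χ(G) = 2.
A valid 2-coloring: color 1: [9, 14, 15]; color 2: [8, 10, 11, 12, 13].

χ(G) = 2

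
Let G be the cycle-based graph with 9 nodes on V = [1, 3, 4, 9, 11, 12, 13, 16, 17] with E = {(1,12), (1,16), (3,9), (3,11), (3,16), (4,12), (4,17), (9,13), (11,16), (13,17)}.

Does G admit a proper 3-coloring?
A valid 3-coloring: color 1: [9, 12, 16, 17]; color 2: [1, 3, 4, 13]; color 3: [11].
(χ(G) = 3 ≤ 3.)

Yes, G is 3-colorable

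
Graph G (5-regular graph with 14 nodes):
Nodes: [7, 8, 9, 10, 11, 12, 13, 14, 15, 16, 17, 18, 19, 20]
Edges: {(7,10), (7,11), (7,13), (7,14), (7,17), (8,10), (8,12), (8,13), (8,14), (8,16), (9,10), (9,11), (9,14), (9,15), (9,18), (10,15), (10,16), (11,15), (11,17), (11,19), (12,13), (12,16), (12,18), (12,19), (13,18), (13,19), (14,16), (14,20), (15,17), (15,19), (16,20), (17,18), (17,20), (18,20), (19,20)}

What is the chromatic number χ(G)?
χ(G) = 4

Clique number ω(G) = 3 (lower bound: χ ≥ ω).
Suppose a proper 3-coloring c exists. The clique [7, 11, 17] takes 3 distinct colors; by symmetry let c(7) = 1, c(11) = 2, c(17) = 3.
- Vertex 15: neighbors [11, 17] already have colors [2, 3] ⇒ c(15) = 1.
- Vertex 9: neighbors [15, 11] already have colors [1, 2] ⇒ c(9) = 3.
- Vertex 14: neighbors [7, 9] already have colors [1, 3] ⇒ c(14) = 2.
- Vertex 19: neighbors [15, 11] already have colors [1, 2] ⇒ c(19) = 3.
- Vertex 13: neighbors [7, 19] already have colors [1, 3] ⇒ c(13) = 2.
- Vertex 12: neighbors [13, 19] already have colors [2, 3] ⇒ c(12) = 1.
- Vertex 18: neighbors [12, 13, 9] already have colors [1, 2, 3] — all 3 colors blocked. Contradiction.
The forced assignments end in a contradiction, so G has no proper 3-coloring (χ ≥ 4).
The coloring below uses 4 colors, so χ(G) = 4.
A valid 4-coloring: color 1: [10, 11, 12, 14]; color 2: [7, 8, 15, 20]; color 3: [16, 18, 19]; color 4: [9, 13, 17].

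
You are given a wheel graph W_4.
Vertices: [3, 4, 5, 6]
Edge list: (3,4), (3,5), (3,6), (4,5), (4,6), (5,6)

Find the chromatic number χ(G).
χ(G) = 4

Clique number ω(G) = 4 (lower bound: χ ≥ ω).
The clique on [3, 4, 5, 6] has size 4, forcing χ ≥ 4, and the coloring below uses 4 colors, so χ(G) = 4.
A valid 4-coloring: color 1: [6]; color 2: [3]; color 3: [4]; color 4: [5].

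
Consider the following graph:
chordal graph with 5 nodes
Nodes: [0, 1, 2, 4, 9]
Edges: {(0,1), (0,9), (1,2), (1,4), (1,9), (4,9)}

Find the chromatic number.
Clique number ω(G) = 3 (lower bound: χ ≥ ω).
The clique on [0, 1, 9] has size 3, forcing χ ≥ 3, and the coloring below uses 3 colors, so χ(G) = 3.
A valid 3-coloring: color 1: [1]; color 2: [2, 9]; color 3: [0, 4].

χ(G) = 3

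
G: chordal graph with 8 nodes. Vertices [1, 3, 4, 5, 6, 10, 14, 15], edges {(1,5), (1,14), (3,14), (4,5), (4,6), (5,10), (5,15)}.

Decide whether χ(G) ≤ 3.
Yes, G is 3-colorable

A valid 3-coloring: color 1: [5, 6, 14]; color 2: [1, 3, 4, 10, 15].
(χ(G) = 2 ≤ 3.)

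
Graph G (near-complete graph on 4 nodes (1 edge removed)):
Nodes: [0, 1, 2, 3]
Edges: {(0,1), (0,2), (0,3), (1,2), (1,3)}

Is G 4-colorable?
A valid 4-coloring: color 1: [1]; color 2: [0]; color 3: [2, 3].
(χ(G) = 3 ≤ 4.)

Yes, G is 4-colorable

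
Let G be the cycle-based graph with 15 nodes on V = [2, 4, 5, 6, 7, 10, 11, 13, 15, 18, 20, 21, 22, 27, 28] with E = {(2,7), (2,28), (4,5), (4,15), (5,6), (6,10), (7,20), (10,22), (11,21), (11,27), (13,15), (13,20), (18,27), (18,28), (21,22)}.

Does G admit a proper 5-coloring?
A valid 5-coloring: color 1: [2, 5, 11, 15, 18, 20, 22]; color 2: [4, 6, 7, 13, 21, 27, 28]; color 3: [10].
(χ(G) = 3 ≤ 5.)

Yes, G is 5-colorable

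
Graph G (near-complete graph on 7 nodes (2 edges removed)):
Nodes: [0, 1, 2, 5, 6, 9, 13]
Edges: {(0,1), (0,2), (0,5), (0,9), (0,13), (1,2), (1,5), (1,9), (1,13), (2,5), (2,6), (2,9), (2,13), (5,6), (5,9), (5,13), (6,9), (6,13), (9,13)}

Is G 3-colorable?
No, G is not 3-colorable

The clique on vertices [0, 1, 2, 5, 9, 13] has size 6 > 3, so it alone needs 6 colors.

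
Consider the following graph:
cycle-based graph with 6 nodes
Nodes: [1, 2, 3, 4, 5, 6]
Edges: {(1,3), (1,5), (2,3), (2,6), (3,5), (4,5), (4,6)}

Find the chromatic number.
χ(G) = 3

Clique number ω(G) = 3 (lower bound: χ ≥ ω).
The clique on [1, 3, 5] has size 3, forcing χ ≥ 3, and the coloring below uses 3 colors, so χ(G) = 3.
A valid 3-coloring: color 1: [3, 6]; color 2: [2, 5]; color 3: [1, 4].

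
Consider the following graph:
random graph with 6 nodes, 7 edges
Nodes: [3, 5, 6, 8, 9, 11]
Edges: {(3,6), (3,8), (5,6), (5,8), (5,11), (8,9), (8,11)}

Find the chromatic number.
χ(G) = 3

Clique number ω(G) = 3 (lower bound: χ ≥ ω).
The clique on [5, 8, 11] has size 3, forcing χ ≥ 3, and the coloring below uses 3 colors, so χ(G) = 3.
A valid 3-coloring: color 1: [6, 8]; color 2: [3, 5, 9]; color 3: [11].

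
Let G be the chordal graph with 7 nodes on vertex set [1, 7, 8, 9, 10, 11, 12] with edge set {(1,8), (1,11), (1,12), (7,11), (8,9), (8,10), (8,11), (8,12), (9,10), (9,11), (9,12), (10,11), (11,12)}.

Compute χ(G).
Clique number ω(G) = 4 (lower bound: χ ≥ ω).
The clique on [8, 9, 10, 11] has size 4, forcing χ ≥ 4, and the coloring below uses 4 colors, so χ(G) = 4.
A valid 4-coloring: color 1: [11]; color 2: [7, 8]; color 3: [1, 9]; color 4: [10, 12].

χ(G) = 4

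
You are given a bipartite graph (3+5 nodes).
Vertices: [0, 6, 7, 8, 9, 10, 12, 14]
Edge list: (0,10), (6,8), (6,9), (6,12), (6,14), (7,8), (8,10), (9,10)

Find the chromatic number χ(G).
χ(G) = 2

Clique number ω(G) = 2 (lower bound: χ ≥ ω).
The graph is bipartite (no odd cycle), so 2 colors suffice: χ(G) = 2.
A valid 2-coloring: color 1: [6, 7, 10]; color 2: [0, 8, 9, 12, 14].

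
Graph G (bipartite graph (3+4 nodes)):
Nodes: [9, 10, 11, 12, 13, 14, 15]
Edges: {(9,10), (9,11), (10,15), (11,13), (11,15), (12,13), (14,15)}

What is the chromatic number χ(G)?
χ(G) = 2

Clique number ω(G) = 2 (lower bound: χ ≥ ω).
The graph is bipartite (no odd cycle), so 2 colors suffice: χ(G) = 2.
A valid 2-coloring: color 1: [9, 13, 15]; color 2: [10, 11, 12, 14].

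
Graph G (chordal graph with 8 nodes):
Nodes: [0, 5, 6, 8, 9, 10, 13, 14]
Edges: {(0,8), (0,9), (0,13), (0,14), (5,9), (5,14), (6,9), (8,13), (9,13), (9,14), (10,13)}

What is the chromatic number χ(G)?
Clique number ω(G) = 3 (lower bound: χ ≥ ω).
The clique on [0, 8, 13] has size 3, forcing χ ≥ 3, and the coloring below uses 3 colors, so χ(G) = 3.
A valid 3-coloring: color 1: [8, 9, 10]; color 2: [6, 13, 14]; color 3: [0, 5].

χ(G) = 3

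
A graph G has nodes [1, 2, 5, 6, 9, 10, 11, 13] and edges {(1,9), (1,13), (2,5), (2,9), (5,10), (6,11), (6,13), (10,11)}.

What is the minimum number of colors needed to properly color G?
χ(G) = 2

Clique number ω(G) = 2 (lower bound: χ ≥ ω).
The graph is bipartite (no odd cycle), so 2 colors suffice: χ(G) = 2.
A valid 2-coloring: color 1: [1, 2, 6, 10]; color 2: [5, 9, 11, 13].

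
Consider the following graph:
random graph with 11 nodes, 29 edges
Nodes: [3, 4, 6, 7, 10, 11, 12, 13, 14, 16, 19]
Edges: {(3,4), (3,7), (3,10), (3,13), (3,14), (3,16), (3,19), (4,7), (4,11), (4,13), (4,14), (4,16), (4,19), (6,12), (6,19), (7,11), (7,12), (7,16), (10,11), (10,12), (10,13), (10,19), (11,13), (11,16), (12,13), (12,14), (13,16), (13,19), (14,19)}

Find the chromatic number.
Clique number ω(G) = 4 (lower bound: χ ≥ ω).
The clique on [4, 11, 13, 16] has size 4, forcing χ ≥ 4, and the coloring below uses 4 colors, so χ(G) = 4.
A valid 4-coloring: color 1: [4, 6, 10]; color 2: [3, 11, 12]; color 3: [7, 13, 14]; color 4: [16, 19].

χ(G) = 4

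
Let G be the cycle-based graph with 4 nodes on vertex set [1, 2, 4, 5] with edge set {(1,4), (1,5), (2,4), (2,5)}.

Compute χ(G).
χ(G) = 2

Clique number ω(G) = 2 (lower bound: χ ≥ ω).
The graph is bipartite (no odd cycle), so 2 colors suffice: χ(G) = 2.
A valid 2-coloring: color 1: [1, 2]; color 2: [4, 5].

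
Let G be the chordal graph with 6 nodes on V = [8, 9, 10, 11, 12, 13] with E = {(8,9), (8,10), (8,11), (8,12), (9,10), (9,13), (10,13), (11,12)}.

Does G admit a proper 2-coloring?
No, G is not 2-colorable

The clique on vertices [8, 9, 10] has size 3 > 2, so it alone needs 3 colors.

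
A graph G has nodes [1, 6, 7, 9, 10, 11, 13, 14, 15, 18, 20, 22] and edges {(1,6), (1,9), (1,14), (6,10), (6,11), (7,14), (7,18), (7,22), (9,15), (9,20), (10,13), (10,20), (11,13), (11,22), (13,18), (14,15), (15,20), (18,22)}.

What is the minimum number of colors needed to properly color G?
Clique number ω(G) = 3 (lower bound: χ ≥ ω).
The clique on [7, 18, 22] has size 3, forcing χ ≥ 3, and the coloring below uses 3 colors, so χ(G) = 3.
A valid 3-coloring: color 1: [1, 13, 20, 22]; color 2: [7, 10, 11, 15]; color 3: [6, 9, 14, 18].

χ(G) = 3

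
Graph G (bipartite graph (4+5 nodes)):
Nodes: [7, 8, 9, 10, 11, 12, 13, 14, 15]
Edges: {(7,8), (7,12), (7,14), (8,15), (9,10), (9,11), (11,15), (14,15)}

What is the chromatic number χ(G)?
χ(G) = 2

Clique number ω(G) = 2 (lower bound: χ ≥ ω).
The graph is bipartite (no odd cycle), so 2 colors suffice: χ(G) = 2.
A valid 2-coloring: color 1: [7, 9, 13, 15]; color 2: [8, 10, 11, 12, 14].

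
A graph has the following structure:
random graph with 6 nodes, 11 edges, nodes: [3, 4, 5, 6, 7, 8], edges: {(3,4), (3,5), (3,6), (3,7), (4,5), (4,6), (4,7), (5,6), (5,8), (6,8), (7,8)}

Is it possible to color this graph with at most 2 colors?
No, G is not 2-colorable

The clique on vertices [3, 4, 5, 6] has size 4 > 2, so it alone needs 4 colors.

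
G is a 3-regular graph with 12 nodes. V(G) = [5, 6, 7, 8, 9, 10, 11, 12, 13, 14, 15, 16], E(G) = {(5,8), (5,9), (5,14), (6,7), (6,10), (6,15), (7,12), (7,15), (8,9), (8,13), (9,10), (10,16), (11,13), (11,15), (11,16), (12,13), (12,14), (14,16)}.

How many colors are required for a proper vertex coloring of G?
χ(G) = 3

Clique number ω(G) = 3 (lower bound: χ ≥ ω).
The clique on [5, 8, 9] has size 3, forcing χ ≥ 3, and the coloring below uses 3 colors, so χ(G) = 3.
A valid 3-coloring: color 1: [7, 8, 10, 11, 14]; color 2: [6, 9, 12, 16]; color 3: [5, 13, 15].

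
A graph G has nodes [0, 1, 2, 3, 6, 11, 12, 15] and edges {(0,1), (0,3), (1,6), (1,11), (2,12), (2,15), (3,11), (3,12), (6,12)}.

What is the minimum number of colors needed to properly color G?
Clique number ω(G) = 2 (lower bound: χ ≥ ω).
Odd cycle [3, 0, 1, 6, 12] needs 3 colors (χ ≥ 3).
The coloring below uses 3 colors, so χ(G) = 3.
A valid 3-coloring: color 1: [2, 3, 6]; color 2: [1, 12, 15]; color 3: [0, 11].

χ(G) = 3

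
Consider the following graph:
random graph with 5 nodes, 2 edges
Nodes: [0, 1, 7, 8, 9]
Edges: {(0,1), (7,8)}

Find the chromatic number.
Clique number ω(G) = 2 (lower bound: χ ≥ ω).
The graph is bipartite (no odd cycle), so 2 colors suffice: χ(G) = 2.
A valid 2-coloring: color 1: [0, 7, 9]; color 2: [1, 8].

χ(G) = 2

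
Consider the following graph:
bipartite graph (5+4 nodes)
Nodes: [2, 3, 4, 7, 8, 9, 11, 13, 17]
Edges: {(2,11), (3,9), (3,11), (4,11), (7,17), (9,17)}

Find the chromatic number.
Clique number ω(G) = 2 (lower bound: χ ≥ ω).
The graph is bipartite (no odd cycle), so 2 colors suffice: χ(G) = 2.
A valid 2-coloring: color 1: [7, 8, 9, 11, 13]; color 2: [2, 3, 4, 17].

χ(G) = 2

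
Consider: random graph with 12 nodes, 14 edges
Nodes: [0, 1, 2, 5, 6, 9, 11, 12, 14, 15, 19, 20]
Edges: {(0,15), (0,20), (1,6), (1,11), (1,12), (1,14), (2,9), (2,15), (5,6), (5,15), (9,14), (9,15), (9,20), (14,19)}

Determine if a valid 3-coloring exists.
A valid 3-coloring: color 1: [0, 1, 5, 9, 19]; color 2: [6, 11, 12, 14, 15, 20]; color 3: [2].
(χ(G) = 3 ≤ 3.)

Yes, G is 3-colorable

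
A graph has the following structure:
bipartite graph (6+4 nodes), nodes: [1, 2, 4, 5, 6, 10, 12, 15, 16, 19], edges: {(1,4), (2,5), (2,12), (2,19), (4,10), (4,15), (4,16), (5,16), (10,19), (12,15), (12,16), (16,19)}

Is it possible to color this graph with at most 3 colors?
Yes, G is 3-colorable

A valid 3-coloring: color 1: [1, 2, 6, 10, 15, 16]; color 2: [4, 5, 12, 19].
(χ(G) = 2 ≤ 3.)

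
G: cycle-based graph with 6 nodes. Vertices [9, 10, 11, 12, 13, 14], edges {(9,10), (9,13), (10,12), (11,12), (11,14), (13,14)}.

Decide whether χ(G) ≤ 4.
Yes, G is 4-colorable

A valid 4-coloring: color 1: [9, 12, 14]; color 2: [10, 11, 13].
(χ(G) = 2 ≤ 4.)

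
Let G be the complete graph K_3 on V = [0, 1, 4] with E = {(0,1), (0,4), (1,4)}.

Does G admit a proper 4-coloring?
A valid 4-coloring: color 1: [0]; color 2: [4]; color 3: [1].
(χ(G) = 3 ≤ 4.)

Yes, G is 4-colorable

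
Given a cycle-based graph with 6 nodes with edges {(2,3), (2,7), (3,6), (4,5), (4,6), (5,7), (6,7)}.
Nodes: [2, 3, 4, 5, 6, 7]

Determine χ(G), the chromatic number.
χ(G) = 2

Clique number ω(G) = 2 (lower bound: χ ≥ ω).
The graph is bipartite (no odd cycle), so 2 colors suffice: χ(G) = 2.
A valid 2-coloring: color 1: [2, 5, 6]; color 2: [3, 4, 7].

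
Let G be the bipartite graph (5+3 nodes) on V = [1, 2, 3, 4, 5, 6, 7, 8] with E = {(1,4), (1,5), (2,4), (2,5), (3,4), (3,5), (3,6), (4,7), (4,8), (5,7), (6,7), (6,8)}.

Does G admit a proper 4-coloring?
A valid 4-coloring: color 1: [4, 5, 6]; color 2: [1, 2, 3, 7, 8].
(χ(G) = 2 ≤ 4.)

Yes, G is 4-colorable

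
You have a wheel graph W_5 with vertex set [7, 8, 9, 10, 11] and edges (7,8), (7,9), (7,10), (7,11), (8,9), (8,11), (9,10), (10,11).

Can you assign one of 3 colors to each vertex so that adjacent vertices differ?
A valid 3-coloring: color 1: [7]; color 2: [8, 10]; color 3: [9, 11].
(χ(G) = 3 ≤ 3.)

Yes, G is 3-colorable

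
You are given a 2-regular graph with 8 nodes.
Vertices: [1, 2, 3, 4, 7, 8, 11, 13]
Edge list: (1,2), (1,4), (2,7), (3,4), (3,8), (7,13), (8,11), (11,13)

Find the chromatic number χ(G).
χ(G) = 2

Clique number ω(G) = 2 (lower bound: χ ≥ ω).
The graph is bipartite (no odd cycle), so 2 colors suffice: χ(G) = 2.
A valid 2-coloring: color 1: [1, 3, 7, 11]; color 2: [2, 4, 8, 13].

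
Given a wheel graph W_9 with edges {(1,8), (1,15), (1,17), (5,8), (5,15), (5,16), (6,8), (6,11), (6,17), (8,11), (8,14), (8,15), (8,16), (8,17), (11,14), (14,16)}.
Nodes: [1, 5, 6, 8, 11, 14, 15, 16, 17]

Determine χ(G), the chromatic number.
χ(G) = 3

Clique number ω(G) = 3 (lower bound: χ ≥ ω).
The clique on [1, 8, 17] has size 3, forcing χ ≥ 3, and the coloring below uses 3 colors, so χ(G) = 3.
A valid 3-coloring: color 1: [8]; color 2: [11, 15, 16, 17]; color 3: [1, 5, 6, 14].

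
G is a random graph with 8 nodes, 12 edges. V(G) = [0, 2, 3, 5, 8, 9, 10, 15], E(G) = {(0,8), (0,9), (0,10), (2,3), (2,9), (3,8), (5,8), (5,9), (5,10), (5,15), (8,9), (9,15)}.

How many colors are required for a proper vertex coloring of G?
Clique number ω(G) = 3 (lower bound: χ ≥ ω).
The clique on [0, 8, 9] has size 3, forcing χ ≥ 3, and the coloring below uses 3 colors, so χ(G) = 3.
A valid 3-coloring: color 1: [3, 9, 10]; color 2: [0, 2, 5]; color 3: [8, 15].

χ(G) = 3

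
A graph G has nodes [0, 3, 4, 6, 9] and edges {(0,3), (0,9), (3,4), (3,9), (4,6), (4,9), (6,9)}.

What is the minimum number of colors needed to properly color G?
χ(G) = 3

Clique number ω(G) = 3 (lower bound: χ ≥ ω).
The clique on [0, 3, 9] has size 3, forcing χ ≥ 3, and the coloring below uses 3 colors, so χ(G) = 3.
A valid 3-coloring: color 1: [9]; color 2: [0, 4]; color 3: [3, 6].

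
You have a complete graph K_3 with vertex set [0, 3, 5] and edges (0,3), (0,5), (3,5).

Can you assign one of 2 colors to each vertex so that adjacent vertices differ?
The clique on vertices [0, 3, 5] has size 3 > 2, so it alone needs 3 colors.

No, G is not 2-colorable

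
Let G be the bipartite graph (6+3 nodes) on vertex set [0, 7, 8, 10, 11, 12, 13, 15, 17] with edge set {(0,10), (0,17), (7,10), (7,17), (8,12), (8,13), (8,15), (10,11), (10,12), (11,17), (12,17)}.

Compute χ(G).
Clique number ω(G) = 2 (lower bound: χ ≥ ω).
The graph is bipartite (no odd cycle), so 2 colors suffice: χ(G) = 2.
A valid 2-coloring: color 1: [8, 10, 17]; color 2: [0, 7, 11, 12, 13, 15].

χ(G) = 2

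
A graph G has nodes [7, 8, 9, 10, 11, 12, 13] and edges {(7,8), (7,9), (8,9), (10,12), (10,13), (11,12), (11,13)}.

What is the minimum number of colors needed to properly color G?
Clique number ω(G) = 3 (lower bound: χ ≥ ω).
The clique on [7, 8, 9] has size 3, forcing χ ≥ 3, and the coloring below uses 3 colors, so χ(G) = 3.
A valid 3-coloring: color 1: [8, 12, 13]; color 2: [7, 10, 11]; color 3: [9].

χ(G) = 3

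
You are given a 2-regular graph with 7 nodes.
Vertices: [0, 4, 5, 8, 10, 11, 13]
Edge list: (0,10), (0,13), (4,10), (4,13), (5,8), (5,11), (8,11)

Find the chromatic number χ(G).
χ(G) = 3

Clique number ω(G) = 3 (lower bound: χ ≥ ω).
The clique on [5, 8, 11] has size 3, forcing χ ≥ 3, and the coloring below uses 3 colors, so χ(G) = 3.
A valid 3-coloring: color 1: [10, 11, 13]; color 2: [0, 4, 5]; color 3: [8].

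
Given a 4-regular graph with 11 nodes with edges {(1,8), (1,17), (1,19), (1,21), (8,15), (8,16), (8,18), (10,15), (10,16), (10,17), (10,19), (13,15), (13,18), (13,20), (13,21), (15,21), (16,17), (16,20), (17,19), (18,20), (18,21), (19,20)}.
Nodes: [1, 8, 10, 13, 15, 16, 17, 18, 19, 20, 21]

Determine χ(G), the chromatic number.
χ(G) = 3

Clique number ω(G) = 3 (lower bound: χ ≥ ω).
The clique on [1, 17, 19] has size 3, forcing χ ≥ 3, and the coloring below uses 3 colors, so χ(G) = 3.
A valid 3-coloring: color 1: [15, 16, 18, 19]; color 2: [8, 17, 20, 21]; color 3: [1, 10, 13].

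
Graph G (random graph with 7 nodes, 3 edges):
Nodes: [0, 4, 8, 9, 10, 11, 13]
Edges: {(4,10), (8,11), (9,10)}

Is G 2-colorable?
Yes, G is 2-colorable

A valid 2-coloring: color 1: [0, 10, 11, 13]; color 2: [4, 8, 9].
(χ(G) = 2 ≤ 2.)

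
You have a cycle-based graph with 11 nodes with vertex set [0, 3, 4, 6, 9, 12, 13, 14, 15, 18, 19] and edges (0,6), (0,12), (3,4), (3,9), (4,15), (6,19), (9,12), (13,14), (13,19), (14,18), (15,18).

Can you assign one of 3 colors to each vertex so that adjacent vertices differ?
A valid 3-coloring: color 1: [4, 6, 9, 13, 18]; color 2: [0, 3, 14, 15, 19]; color 3: [12].
(χ(G) = 3 ≤ 3.)

Yes, G is 3-colorable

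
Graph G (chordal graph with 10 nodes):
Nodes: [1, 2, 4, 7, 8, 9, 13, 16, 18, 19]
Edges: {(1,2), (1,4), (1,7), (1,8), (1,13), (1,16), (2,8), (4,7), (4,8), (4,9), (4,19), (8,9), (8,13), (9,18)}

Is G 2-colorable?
No, G is not 2-colorable

The clique on vertices [1, 2, 8] has size 3 > 2, so it alone needs 3 colors.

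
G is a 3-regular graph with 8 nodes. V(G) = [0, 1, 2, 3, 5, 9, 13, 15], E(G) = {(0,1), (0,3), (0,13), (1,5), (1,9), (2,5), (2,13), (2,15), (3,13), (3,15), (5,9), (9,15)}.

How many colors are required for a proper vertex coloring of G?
χ(G) = 3

Clique number ω(G) = 3 (lower bound: χ ≥ ω).
The clique on [0, 3, 13] has size 3, forcing χ ≥ 3, and the coloring below uses 3 colors, so χ(G) = 3.
A valid 3-coloring: color 1: [5, 13, 15]; color 2: [1, 2, 3]; color 3: [0, 9].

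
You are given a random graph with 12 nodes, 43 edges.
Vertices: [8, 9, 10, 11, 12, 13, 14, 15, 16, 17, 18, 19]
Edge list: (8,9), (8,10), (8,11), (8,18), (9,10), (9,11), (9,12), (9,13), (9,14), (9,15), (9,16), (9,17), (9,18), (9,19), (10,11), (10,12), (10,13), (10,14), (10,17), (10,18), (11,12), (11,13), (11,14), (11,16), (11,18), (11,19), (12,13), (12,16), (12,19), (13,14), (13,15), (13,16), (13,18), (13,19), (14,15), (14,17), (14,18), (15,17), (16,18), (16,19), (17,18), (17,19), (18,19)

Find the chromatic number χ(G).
Clique number ω(G) = 6 (lower bound: χ ≥ ω).
The clique on [9, 11, 13, 16, 18, 19] has size 6, forcing χ ≥ 6, and the coloring below uses 6 colors, so χ(G) = 6.
A valid 6-coloring: color 1: [9]; color 2: [11, 17]; color 3: [8, 13]; color 4: [12, 15, 18]; color 5: [10, 19]; color 6: [14, 16].

χ(G) = 6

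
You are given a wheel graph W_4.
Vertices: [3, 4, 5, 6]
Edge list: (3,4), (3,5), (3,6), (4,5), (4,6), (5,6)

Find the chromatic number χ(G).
χ(G) = 4

Clique number ω(G) = 4 (lower bound: χ ≥ ω).
The clique on [3, 4, 5, 6] has size 4, forcing χ ≥ 4, and the coloring below uses 4 colors, so χ(G) = 4.
A valid 4-coloring: color 1: [5]; color 2: [3]; color 3: [6]; color 4: [4].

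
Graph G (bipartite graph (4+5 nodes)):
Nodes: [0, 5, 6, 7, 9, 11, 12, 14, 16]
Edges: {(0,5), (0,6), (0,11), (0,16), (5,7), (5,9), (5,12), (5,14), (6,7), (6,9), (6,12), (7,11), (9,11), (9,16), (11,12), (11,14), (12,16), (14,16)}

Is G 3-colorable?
A valid 3-coloring: color 1: [5, 6, 11, 16]; color 2: [0, 7, 9, 12, 14].
(χ(G) = 2 ≤ 3.)

Yes, G is 3-colorable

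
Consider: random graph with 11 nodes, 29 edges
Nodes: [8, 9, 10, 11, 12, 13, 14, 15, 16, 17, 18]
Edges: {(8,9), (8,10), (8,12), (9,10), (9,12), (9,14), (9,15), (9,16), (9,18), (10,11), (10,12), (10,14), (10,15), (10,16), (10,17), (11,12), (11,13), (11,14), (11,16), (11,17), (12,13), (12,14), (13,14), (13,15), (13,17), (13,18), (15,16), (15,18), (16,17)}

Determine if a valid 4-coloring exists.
A valid 4-coloring: color 1: [10, 13]; color 2: [9, 11]; color 3: [12, 15, 17]; color 4: [8, 14, 16, 18].
(χ(G) = 4 ≤ 4.)

Yes, G is 4-colorable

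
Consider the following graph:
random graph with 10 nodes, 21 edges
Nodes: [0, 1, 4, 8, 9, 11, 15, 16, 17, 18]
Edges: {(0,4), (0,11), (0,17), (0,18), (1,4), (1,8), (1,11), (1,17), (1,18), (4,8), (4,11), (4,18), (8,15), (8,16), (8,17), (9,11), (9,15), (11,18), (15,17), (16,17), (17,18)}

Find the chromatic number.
χ(G) = 4

Clique number ω(G) = 4 (lower bound: χ ≥ ω).
The clique on [0, 4, 11, 18] has size 4, forcing χ ≥ 4, and the coloring below uses 4 colors, so χ(G) = 4.
A valid 4-coloring: color 1: [4, 9, 17]; color 2: [8, 11]; color 3: [0, 1, 15, 16]; color 4: [18].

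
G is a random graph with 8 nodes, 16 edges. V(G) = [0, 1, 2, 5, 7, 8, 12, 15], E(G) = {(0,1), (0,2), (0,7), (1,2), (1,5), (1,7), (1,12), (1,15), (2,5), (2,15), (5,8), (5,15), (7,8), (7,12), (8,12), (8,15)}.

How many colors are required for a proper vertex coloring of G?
Clique number ω(G) = 4 (lower bound: χ ≥ ω).
The clique on [1, 2, 5, 15] has size 4, forcing χ ≥ 4, and the coloring below uses 4 colors, so χ(G) = 4.
A valid 4-coloring: color 1: [1, 8]; color 2: [2, 7]; color 3: [0, 5, 12]; color 4: [15].

χ(G) = 4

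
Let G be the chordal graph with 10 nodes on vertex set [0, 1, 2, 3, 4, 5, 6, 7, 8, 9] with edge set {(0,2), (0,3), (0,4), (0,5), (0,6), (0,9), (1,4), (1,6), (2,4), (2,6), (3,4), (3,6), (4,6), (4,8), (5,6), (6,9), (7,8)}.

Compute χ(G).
Clique number ω(G) = 4 (lower bound: χ ≥ ω).
The clique on [0, 2, 4, 6] has size 4, forcing χ ≥ 4, and the coloring below uses 4 colors, so χ(G) = 4.
A valid 4-coloring: color 1: [6, 8]; color 2: [4, 5, 7, 9]; color 3: [0, 1]; color 4: [2, 3].

χ(G) = 4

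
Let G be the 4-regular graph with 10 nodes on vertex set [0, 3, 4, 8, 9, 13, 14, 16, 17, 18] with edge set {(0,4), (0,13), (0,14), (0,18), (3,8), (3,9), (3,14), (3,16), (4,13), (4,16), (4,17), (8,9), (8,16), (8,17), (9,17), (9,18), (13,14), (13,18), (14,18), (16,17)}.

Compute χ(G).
Clique number ω(G) = 4 (lower bound: χ ≥ ω).
The clique on [0, 13, 14, 18] has size 4, forcing χ ≥ 4, and the coloring below uses 4 colors, so χ(G) = 4.
A valid 4-coloring: color 1: [0, 3, 17]; color 2: [9, 13, 16]; color 3: [4, 8, 14]; color 4: [18].

χ(G) = 4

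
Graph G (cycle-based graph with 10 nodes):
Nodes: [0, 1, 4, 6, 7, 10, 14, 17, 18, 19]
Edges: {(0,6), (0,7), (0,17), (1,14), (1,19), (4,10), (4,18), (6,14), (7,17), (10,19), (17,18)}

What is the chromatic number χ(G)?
Clique number ω(G) = 3 (lower bound: χ ≥ ω).
The clique on [0, 7, 17] has size 3, forcing χ ≥ 3, and the coloring below uses 3 colors, so χ(G) = 3.
A valid 3-coloring: color 1: [0, 4, 14, 19]; color 2: [1, 6, 10, 17]; color 3: [7, 18].

χ(G) = 3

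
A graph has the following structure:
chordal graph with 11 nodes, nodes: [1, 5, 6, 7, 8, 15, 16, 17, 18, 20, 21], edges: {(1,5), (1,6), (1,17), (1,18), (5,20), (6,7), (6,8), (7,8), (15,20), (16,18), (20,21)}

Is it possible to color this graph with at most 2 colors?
The clique on vertices [6, 7, 8] has size 3 > 2, so it alone needs 3 colors.

No, G is not 2-colorable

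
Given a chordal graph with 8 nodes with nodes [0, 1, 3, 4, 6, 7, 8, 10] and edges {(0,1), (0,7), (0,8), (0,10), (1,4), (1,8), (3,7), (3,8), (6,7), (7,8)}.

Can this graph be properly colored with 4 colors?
Yes, G is 4-colorable

A valid 4-coloring: color 1: [0, 3, 4, 6]; color 2: [1, 7, 10]; color 3: [8].
(χ(G) = 3 ≤ 4.)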